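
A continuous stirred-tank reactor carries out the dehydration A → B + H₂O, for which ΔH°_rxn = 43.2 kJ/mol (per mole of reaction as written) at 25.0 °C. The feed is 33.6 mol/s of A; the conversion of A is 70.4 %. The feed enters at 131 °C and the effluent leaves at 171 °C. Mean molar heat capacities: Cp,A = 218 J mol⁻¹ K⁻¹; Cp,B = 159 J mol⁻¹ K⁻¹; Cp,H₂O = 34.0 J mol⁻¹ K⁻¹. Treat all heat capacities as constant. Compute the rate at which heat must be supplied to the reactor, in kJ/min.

Extent of reaction ξ = 0.704 × 33.6 = 23.654 mol/s
Reaction term: ξ·ΔH°_rxn = 23.654 × 43.2 = 1021.9 kJ/s
Sensible, feed 131→25 °C: -776.43 kJ/s
Outlet flows (mol/s): A 9.9456, B 23.654, H₂O 23.654
Sensible, products 25→171 °C: 983.08 kJ/s
Q = ΔH = 1228.5 kJ/s = 1228.5 kW
Heat supplied = 73711 kJ/min

Q_in = 73700 kJ/min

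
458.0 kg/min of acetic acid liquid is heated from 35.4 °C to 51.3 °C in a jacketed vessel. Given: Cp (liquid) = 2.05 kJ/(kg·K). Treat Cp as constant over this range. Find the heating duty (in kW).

Q = 249 kW

Q = ṁ·Cp·ΔT = 458.0 × 2.05 × (51.3 − 35.4) = 14929 kJ/min
Converting: 14929 / 60 s = 248.81 kW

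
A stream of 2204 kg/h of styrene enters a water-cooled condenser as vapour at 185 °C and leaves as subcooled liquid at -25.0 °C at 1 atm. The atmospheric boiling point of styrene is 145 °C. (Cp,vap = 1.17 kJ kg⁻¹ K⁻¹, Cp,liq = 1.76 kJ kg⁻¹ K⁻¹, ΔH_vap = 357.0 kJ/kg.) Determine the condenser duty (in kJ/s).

vapour 185→145 °C: -46.8 kJ/kg
condensation at 145 °C: -357 kJ/kg
liquid 145→-25.0 °C: -299.2 kJ/kg
Δh = -46.8 + -357 + -299.2 = -703 kJ/kg
Q = ṁ·Δh = 2204 kg/h × -703 kJ/kg = -1.5494e+06 kJ/h
|Q| = 430.39 kW

Q_c = 430 kJ/s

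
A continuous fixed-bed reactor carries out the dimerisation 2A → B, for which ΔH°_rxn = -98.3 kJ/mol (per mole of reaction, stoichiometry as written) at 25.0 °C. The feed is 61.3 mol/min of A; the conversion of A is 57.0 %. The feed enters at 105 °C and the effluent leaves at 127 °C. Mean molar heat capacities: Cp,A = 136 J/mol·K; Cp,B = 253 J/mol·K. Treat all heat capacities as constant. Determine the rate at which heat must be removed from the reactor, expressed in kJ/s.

Extent of reaction ξ = 0.570 × 61.3 / 2 = 17.47 mol/min
Reaction term: ξ·ΔH°_rxn = 17.47 × -98.3 = -1717.4 kJ/min
Sensible, feed 105→25 °C: -666.94 kJ/min
Outlet flows (mol/min): A 26.359, B 17.47
Sensible, products 25→127 °C: 816.5 kJ/min
Q = ΔH = -1567.8 kJ/min = -26.13 kW
Heat removed = 26.13 kJ/s

Q_out = 26.1 kJ/s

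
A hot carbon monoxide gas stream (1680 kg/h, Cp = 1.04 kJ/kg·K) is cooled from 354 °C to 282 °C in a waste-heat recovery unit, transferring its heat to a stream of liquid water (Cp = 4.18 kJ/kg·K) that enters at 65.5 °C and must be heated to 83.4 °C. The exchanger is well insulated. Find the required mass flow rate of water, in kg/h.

ṁ_c = 1680 kg/h

Heat released by hot stream: Q = 1680 × 1.04 × (354 − 282) = 125800 kJ/h
Energy balance on cold side (adiabatic exchanger): Q = ṁ_c·Cp_c·(T_c,out − T_c,in)
ṁ_c = 125800 / [4.18 × (83.4 − 65.5)] = 1681.3 kg/h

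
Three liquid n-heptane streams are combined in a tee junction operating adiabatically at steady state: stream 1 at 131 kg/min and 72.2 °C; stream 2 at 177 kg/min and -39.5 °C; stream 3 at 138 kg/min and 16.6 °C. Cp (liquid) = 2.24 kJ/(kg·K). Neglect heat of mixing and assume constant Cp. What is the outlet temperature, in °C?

No heat crosses the boundary, so H_out = H_in.
Σ ṁᵢCp,ᵢTᵢ = 131×2.24×72.2 + 177×2.24×-39.5 + 138×2.24×16.6 = 10657
Σ ṁᵢCp,ᵢ = 131×2.24 + 177×2.24 + 138×2.24 = 999.04
T_out = 10657 / 999.04 = 10.667 °C

T_out = 10.7 °C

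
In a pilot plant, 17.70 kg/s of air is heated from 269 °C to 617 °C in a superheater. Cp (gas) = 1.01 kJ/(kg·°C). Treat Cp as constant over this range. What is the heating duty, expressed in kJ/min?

Q = 373000 kJ/min

Q = ṁ·Cp·ΔT = 17.70 × 1.01 × (617 − 269) = 6221.2 kJ/s
Heating duty = 373270 kJ/min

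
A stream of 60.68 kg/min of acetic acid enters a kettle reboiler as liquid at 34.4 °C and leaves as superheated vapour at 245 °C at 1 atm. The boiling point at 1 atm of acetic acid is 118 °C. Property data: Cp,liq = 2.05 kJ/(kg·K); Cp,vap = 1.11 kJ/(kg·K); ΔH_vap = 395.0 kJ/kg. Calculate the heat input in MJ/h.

liquid 34.4→118 °C: 171.38 kJ/kg
vaporisation at 118 °C: 395 kJ/kg
vapour 118→245 °C: 140.97 kJ/kg
Δh = 171.38 + 395 + 140.97 = 707.35 kJ/kg
Q = ṁ·Δh = 60.68 kg/min × 707.35 kJ/kg = 42922 kJ/min
|Q| = 715.37 kW = 2575.3 MJ/h

Q = 2580 MJ/h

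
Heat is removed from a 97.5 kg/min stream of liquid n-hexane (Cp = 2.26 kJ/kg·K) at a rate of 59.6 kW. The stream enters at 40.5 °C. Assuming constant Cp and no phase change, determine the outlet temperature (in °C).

T_out = 24.3 °C

Q = 59.6 kW = 3576 kJ/min
ΔT = Q/(ṁ·Cp) = 3576/(97.5×2.26) = 16.229 K
T_out = 40.5 − 16.229 = 24.271 °C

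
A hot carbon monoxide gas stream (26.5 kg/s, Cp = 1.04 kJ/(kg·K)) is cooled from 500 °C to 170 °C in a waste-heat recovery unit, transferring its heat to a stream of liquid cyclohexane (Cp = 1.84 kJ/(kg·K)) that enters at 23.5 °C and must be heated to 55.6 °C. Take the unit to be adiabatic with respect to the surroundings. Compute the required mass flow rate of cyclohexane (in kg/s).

Heat released by hot stream: Q = 26.5 × 1.04 × (500 − 170) = 9094.8 kJ/s
Energy balance on cold side (adiabatic exchanger): Q = ṁ_c·Cp_c·(T_c,out − T_c,in)
ṁ_c = 9094.8 / [1.84 × (55.6 − 23.5)] = 153.98 kg/s

ṁ_c = 154 kg/s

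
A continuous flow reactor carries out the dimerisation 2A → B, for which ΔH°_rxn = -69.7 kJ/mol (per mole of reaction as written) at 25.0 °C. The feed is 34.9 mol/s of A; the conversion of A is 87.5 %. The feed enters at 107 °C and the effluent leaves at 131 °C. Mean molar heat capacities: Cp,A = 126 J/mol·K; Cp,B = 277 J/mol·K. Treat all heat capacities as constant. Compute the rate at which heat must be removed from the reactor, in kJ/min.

Extent of reaction ξ = 0.875 × 34.9 / 2 = 15.269 mol/s
Reaction term: ξ·ΔH°_rxn = 15.269 × -69.7 = -1064.2 kJ/s
Sensible, feed 107→25 °C: -360.59 kJ/s
Outlet flows (mol/s): A 4.3625, B 15.269
Sensible, products 25→131 °C: 506.59 kJ/s
Q = ΔH = -918.23 kJ/s = -918.23 kW
Heat removed = 55094 kJ/min

Q_out = 55100 kJ/min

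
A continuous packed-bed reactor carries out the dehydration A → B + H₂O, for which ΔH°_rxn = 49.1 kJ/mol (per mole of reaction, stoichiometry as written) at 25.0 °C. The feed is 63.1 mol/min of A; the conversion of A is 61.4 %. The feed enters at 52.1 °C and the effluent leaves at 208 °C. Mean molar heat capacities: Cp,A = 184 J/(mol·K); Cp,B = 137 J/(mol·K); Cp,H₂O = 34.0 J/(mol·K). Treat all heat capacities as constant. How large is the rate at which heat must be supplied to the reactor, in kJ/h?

Q_in = 217000 kJ/h

Extent of reaction ξ = 0.614 × 63.1 = 38.743 mol/min
Reaction term: ξ·ΔH°_rxn = 38.743 × 49.1 = 1902.3 kJ/min
Sensible, feed 52.1→25 °C: -314.64 kJ/min
Outlet flows (mol/min): A 24.357, B 38.743, H₂O 38.743
Sensible, products 25→208 °C: 2032.5 kJ/min
Q = ΔH = 3620.2 kJ/min = 60.337 kW
Heat supplied = 217210 kJ/h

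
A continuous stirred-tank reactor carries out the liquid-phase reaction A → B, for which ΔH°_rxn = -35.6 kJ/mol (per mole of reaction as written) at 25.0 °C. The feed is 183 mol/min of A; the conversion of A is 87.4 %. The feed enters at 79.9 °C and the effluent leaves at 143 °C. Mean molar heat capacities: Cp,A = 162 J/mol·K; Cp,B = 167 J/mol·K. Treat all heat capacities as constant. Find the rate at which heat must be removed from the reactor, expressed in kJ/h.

Extent of reaction ξ = 0.874 × 183 = 159.94 mol/min
Reaction term: ξ·ΔH°_rxn = 159.94 × -35.6 = -5693.9 kJ/min
Sensible, feed 79.9→25 °C: -1627.6 kJ/min
Outlet flows (mol/min): A 23.058, B 159.94
Sensible, products 25→143 °C: 3592.6 kJ/min
Q = ΔH = -3728.9 kJ/min = -62.148 kW
Heat removed = 223730 kJ/h

Q_out = 224000 kJ/h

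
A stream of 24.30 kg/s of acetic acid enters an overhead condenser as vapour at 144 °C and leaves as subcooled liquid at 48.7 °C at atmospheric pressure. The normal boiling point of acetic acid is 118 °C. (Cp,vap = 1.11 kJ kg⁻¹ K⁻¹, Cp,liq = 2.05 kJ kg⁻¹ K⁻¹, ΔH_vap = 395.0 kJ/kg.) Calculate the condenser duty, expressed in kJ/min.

Q_c = 825000 kJ/min

vapour 144→118 °C: -28.86 kJ/kg
condensation at 118 °C: -395 kJ/kg
liquid 118→48.7 °C: -142.06 kJ/kg
Δh = -28.86 + -395 + -142.06 = -565.92 kJ/kg
Q = ṁ·Δh = 24.30 kg/s × -565.92 kJ/kg = -13752 kJ/s
|Q| = 13752 kW = 825120 kJ/min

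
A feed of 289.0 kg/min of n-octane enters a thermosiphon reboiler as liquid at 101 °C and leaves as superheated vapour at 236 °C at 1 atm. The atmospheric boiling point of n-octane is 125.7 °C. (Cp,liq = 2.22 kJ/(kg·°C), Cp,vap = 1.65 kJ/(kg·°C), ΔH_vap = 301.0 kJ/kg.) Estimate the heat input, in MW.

liquid 101→125.7 °C: 54.834 kJ/kg
vaporisation at 125.7 °C: 301 kJ/kg
vapour 125.7→236 °C: 181.99 kJ/kg
Δh = 54.834 + 301 + 181.99 = 537.83 kJ/kg
Q = ṁ·Δh = 289.0 kg/min × 537.83 kJ/kg = 155430 kJ/min
|Q| = 2590.5 kW = 2.5905 MW

Q = 2.59 MW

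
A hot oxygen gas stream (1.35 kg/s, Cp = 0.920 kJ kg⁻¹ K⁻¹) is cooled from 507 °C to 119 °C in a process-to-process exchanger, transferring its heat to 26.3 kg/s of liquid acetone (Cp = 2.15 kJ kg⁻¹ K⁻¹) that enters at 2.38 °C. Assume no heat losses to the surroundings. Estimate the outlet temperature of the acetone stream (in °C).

T_c,out = 10.9 °C

Heat released by hot stream: Q = 1.35 × 0.920 × (507 − 119) = 481.9 kJ/s
Energy balance on cold side (adiabatic exchanger): Q = ṁ_c·Cp_c·(T_c,out − T_c,in)
T_c,out = 2.38 + 481.9/(26.3 × 2.15) = 10.902 °C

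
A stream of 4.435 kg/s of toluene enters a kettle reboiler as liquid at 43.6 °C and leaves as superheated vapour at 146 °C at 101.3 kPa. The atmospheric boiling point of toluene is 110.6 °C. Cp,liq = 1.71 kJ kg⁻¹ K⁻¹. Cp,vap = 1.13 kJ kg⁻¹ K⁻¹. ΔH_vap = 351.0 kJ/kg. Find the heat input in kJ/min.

Q = 135000 kJ/min

liquid 43.6→110.6 °C: 114.57 kJ/kg
vaporisation at 110.6 °C: 351 kJ/kg
vapour 110.6→146 °C: 40.002 kJ/kg
Δh = 114.57 + 351 + 40.002 = 505.57 kJ/kg
Q = ṁ·Δh = 4.435 kg/s × 505.57 kJ/kg = 2242.2 kJ/s
|Q| = 2242.2 kW = 134530 kJ/min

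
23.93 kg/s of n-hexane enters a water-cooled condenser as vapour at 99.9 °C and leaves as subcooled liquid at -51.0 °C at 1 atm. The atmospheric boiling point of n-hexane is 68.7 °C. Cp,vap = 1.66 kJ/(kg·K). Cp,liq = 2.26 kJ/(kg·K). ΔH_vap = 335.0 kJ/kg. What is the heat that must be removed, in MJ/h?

vapour 99.9→68.7 °C: -51.792 kJ/kg
condensation at 68.7 °C: -335 kJ/kg
liquid 68.7→-51.0 °C: -270.52 kJ/kg
Δh = -51.792 + -335 + -270.52 = -657.31 kJ/kg
Q = ṁ·Δh = 23.93 kg/s × -657.31 kJ/kg = -15730 kJ/s
|Q| = 15730 kW = 56626 MJ/h

Q_c = 56600 MJ/h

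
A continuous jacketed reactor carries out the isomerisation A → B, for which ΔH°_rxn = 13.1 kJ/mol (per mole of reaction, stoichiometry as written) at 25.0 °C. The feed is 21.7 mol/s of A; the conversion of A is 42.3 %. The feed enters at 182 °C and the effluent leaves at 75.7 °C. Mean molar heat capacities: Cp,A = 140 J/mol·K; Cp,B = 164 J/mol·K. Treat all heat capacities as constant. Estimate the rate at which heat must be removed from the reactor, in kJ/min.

Q_out = 11500 kJ/min

Extent of reaction ξ = 0.423 × 21.7 = 9.1791 mol/s
Reaction term: ξ·ΔH°_rxn = 9.1791 × 13.1 = 120.25 kJ/s
Sensible, feed 182→25 °C: -476.97 kJ/s
Outlet flows (mol/s): A 12.521, B 9.1791
Sensible, products 25→75.7 °C: 165.2 kJ/s
Q = ΔH = -191.52 kJ/s = -191.52 kW
Heat removed = 11491 kJ/min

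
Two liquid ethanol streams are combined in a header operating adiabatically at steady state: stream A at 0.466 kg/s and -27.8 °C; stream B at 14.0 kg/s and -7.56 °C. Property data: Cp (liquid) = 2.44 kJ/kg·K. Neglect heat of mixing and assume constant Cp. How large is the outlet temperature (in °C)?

T_out = -8.21 °C

Energy balance with Q = 0: Σ ṁᵢCp,ᵢ(T_out − Tᵢ) = 0
T_out = Σ ṁᵢCp,ᵢTᵢ / Σ ṁᵢCp,ᵢ
      = -289.86 / 35.297 = -8.212 °C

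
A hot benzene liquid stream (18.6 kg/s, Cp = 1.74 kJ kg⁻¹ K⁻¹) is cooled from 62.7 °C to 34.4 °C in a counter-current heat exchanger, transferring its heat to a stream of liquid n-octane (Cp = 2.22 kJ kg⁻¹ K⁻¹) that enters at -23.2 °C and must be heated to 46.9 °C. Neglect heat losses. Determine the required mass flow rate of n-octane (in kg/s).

ṁ_c = 5.89 kg/s

Heat released by hot stream: Q = 18.6 × 1.74 × (62.7 − 34.4) = 915.9 kJ/s
Energy balance on cold side (adiabatic exchanger): Q = ṁ_c·Cp_c·(T_c,out − T_c,in)
ṁ_c = 915.9 / [2.22 × (46.9 − -23.2)] = 5.8854 kg/s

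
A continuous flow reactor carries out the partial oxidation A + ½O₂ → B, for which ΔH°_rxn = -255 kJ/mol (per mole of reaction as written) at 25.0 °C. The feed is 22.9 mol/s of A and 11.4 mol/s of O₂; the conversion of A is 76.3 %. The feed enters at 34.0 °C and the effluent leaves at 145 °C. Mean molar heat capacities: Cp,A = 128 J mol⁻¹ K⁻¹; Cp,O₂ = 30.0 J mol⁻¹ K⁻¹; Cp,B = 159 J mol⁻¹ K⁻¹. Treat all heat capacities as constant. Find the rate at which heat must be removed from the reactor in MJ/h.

Extent of reaction ξ = 0.763 × 22.9 = 17.473 mol/s
Reaction term: ξ·ΔH°_rxn = 17.473 × -255 = -4455.5 kJ/s
Sensible, feed 34.0→25 °C: -29.459 kJ/s
Outlet flows (mol/s): A 5.4273, O₂ 2.6637, B 17.473
Sensible, products 25→145 °C: 426.33 kJ/s
Q = ΔH = -4058.7 kJ/s = -4058.7 kW
Heat removed = 14611 MJ/h

Q_out = 14600 MJ/h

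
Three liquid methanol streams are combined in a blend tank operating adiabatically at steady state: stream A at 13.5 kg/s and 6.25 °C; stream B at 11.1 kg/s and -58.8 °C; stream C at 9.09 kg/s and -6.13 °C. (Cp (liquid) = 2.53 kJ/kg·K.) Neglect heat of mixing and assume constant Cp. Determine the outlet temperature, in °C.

No heat crosses the boundary, so H_out = H_in.
Σ ṁᵢCp,ᵢTᵢ = 13.5×2.53×6.25 + 11.1×2.53×-58.8 + 9.09×2.53×-6.13 = -1578.8
Σ ṁᵢCp,ᵢ = 13.5×2.53 + 11.1×2.53 + 9.09×2.53 = 85.236
T_out = -1578.8 / 85.236 = -18.523 °C

T_out = -18.5 °C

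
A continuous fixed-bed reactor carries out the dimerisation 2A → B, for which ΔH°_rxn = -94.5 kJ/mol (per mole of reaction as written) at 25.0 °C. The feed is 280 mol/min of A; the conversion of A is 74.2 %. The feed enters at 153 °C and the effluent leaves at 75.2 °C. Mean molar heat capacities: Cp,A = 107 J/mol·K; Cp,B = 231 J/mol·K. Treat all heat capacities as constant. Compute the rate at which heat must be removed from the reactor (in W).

Q_out = 201000 W

Extent of reaction ξ = 0.742 × 280 / 2 = 103.88 mol/min
Reaction term: ξ·ΔH°_rxn = 103.88 × -94.5 = -9816.7 kJ/min
Sensible, feed 153→25 °C: -3834.9 kJ/min
Outlet flows (mol/min): A 72.24, B 103.88
Sensible, products 25→75.2 °C: 1592.6 kJ/min
Q = ΔH = -12059 kJ/min = -200.98 kW
Heat removed = 200980 W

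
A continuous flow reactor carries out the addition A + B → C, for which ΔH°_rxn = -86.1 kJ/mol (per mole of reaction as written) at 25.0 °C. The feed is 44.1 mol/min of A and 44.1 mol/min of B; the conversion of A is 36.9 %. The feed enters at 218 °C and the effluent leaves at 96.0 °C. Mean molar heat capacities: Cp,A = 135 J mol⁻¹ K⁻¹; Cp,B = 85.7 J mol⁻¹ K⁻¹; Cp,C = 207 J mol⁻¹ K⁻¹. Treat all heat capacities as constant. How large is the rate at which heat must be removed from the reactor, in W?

Q_out = 43400 W

Extent of reaction ξ = 0.369 × 44.1 = 16.273 mol/min
Reaction term: ξ·ΔH°_rxn = 16.273 × -86.1 = -1401.1 kJ/min
Sensible, feed 218→25 °C: -1878.4 kJ/min
Outlet flows (mol/min): A 27.827, B 27.827, C 16.273
Sensible, products 25→96.0 °C: 675.21 kJ/min
Q = ΔH = -2604.3 kJ/min = -43.406 kW
Heat removed = 43406 W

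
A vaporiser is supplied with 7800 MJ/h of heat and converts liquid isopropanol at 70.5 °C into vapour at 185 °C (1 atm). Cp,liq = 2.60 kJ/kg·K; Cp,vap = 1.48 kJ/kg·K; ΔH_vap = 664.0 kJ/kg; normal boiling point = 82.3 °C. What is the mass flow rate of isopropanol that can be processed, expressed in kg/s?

Δh = 2.60×(82.3−70.5) + 664.0 + 1.48×(185−82.3) = 846.68 kJ/kg
Q = 7800 MJ/h = 2166.7 kJ/s = 2166.7 kJ/s
ṁ = Q/Δh = 2166.7 / 846.68 = 2.559 kg/s

ṁ = 2.56 kg/s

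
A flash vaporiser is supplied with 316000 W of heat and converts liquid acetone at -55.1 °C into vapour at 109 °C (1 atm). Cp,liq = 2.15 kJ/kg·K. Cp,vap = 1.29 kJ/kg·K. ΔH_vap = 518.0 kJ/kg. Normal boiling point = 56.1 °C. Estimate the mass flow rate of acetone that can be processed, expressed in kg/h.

ṁ = 1380 kg/h

Δh = 2.15×(56.1−-55.1) + 518.0 + 1.29×(109−56.1) = 825.32 kJ/kg
Q = 316000 W = 316 kJ/s = 1.1376e+06 kJ/h
ṁ = Q/Δh = 1.1376e+06 / 825.32 = 1378.4 kg/h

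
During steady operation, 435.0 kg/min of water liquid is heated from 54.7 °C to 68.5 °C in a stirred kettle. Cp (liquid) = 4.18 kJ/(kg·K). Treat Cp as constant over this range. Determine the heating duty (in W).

Q = 418000 W

Q = ṁ·Cp·ΔT = 435.0 × 4.18 × (68.5 − 54.7) = 25093 kJ/min
Converting: 25093 / 60 s = 418.21 kW
Heating duty = 418210 W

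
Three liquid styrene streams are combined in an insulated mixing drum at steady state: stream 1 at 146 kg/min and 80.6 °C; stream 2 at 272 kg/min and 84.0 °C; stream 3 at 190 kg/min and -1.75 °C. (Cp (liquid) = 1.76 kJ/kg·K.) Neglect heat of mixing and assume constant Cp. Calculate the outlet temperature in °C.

T_out = 56.4 °C

Energy balance with Q = 0: Σ ṁᵢCp,ᵢ(T_out − Tᵢ) = 0
Σ ṁᵢCp,ᵢTᵢ = 146×1.76×80.6 + 272×1.76×84.0 + 190×1.76×-1.75 = 60338
Σ ṁᵢCp,ᵢ = 146×1.76 + 272×1.76 + 190×1.76 = 1070.1
T_out = 60338 / 1070.1 = 56.387 °C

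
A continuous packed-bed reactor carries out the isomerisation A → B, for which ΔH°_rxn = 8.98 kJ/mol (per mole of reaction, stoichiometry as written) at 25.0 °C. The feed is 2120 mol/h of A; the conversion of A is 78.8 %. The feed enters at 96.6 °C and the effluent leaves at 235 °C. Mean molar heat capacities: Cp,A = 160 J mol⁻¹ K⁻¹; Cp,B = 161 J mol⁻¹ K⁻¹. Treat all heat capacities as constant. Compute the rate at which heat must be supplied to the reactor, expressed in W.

Extent of reaction ξ = 0.788 × 2120 = 1670.6 mol/h
Reaction term: ξ·ΔH°_rxn = 1670.6 × 8.98 = 15002 kJ/h
Sensible, feed 96.6→25 °C: -24287 kJ/h
Outlet flows (mol/h): A 449.44, B 1670.6
Sensible, products 25→235 °C: 71583 kJ/h
Q = ΔH = 62298 kJ/h = 17.305 kW
Heat supplied = 17305 W

Q_in = 17300 W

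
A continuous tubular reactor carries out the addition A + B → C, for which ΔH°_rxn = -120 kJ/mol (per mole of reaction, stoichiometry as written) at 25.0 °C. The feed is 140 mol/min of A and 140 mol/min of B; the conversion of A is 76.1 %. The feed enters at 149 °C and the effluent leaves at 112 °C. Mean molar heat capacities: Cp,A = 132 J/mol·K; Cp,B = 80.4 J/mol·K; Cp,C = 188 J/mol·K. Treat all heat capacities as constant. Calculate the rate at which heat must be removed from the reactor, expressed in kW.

Extent of reaction ξ = 0.761 × 140 = 106.54 mol/min
Reaction term: ξ·ΔH°_rxn = 106.54 × -120 = -12785 kJ/min
Sensible, feed 149→25 °C: -3687.3 kJ/min
Outlet flows (mol/min): A 33.46, B 33.46, C 106.54
Sensible, products 25→112 °C: 2360.9 kJ/min
Q = ΔH = -14111 kJ/min = -235.19 kW
Heat removed = 235.19 kW

Q_out = 235 kW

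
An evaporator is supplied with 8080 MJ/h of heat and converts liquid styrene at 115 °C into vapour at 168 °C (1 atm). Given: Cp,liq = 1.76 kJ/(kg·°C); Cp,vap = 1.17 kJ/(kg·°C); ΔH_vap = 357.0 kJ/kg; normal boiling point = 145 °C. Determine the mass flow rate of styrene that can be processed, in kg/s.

Δh = 1.76×(145−115) + 357.0 + 1.17×(168−145) = 436.71 kJ/kg
Q = 8080 MJ/h = 2244.4 kJ/s = 2244.4 kJ/s
ṁ = Q/Δh = 2244.4 / 436.71 = 5.1394 kg/s

ṁ = 5.14 kg/s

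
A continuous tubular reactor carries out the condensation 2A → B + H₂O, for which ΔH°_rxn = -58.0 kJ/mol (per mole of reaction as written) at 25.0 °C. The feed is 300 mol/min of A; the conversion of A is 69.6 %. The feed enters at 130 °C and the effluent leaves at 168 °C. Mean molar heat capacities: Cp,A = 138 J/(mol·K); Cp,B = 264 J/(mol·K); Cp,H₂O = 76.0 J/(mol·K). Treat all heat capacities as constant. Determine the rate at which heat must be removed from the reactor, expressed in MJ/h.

Q_out = 212 MJ/h

Extent of reaction ξ = 0.696 × 300 / 2 = 104.4 mol/min
Reaction term: ξ·ΔH°_rxn = 104.4 × -58.0 = -6055.2 kJ/min
Sensible, feed 130→25 °C: -4347 kJ/min
Outlet flows (mol/min): A 91.2, B 104.4, H₂O 104.4
Sensible, products 25→168 °C: 6875.7 kJ/min
Q = ΔH = -3526.5 kJ/min = -58.776 kW
Heat removed = 211.59 MJ/h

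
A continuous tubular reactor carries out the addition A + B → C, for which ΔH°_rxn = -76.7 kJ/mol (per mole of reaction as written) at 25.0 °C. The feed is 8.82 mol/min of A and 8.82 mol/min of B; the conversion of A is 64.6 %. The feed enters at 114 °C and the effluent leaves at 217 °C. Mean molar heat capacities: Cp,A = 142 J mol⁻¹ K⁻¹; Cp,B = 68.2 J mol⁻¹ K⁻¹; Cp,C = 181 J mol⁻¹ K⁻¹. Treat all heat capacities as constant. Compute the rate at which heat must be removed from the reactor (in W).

Q_out = 4630 W

Extent of reaction ξ = 0.646 × 8.82 = 5.6977 mol/min
Reaction term: ξ·ΔH°_rxn = 5.6977 × -76.7 = -437.02 kJ/min
Sensible, feed 114→25 °C: -165 kJ/min
Outlet flows (mol/min): A 3.1223, B 3.1223, C 5.6977
Sensible, products 25→217 °C: 324.02 kJ/min
Q = ΔH = -278 kJ/min = -4.6333 kW
Heat removed = 4633.3 W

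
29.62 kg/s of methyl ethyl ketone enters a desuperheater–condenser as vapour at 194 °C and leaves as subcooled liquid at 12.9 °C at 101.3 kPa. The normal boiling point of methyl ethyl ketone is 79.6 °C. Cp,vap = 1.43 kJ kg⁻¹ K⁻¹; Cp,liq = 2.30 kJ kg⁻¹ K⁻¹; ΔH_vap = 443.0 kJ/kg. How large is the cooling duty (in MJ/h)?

Q_c = 81000 MJ/h

vapour 194→79.6 °C: -163.59 kJ/kg
condensation at 79.6 °C: -443 kJ/kg
liquid 79.6→12.9 °C: -153.41 kJ/kg
Δh = -163.59 + -443 + -153.41 = -760 kJ/kg
Q = ṁ·Δh = 29.62 kg/s × -760 kJ/kg = -22511 kJ/s
|Q| = 22511 kW = 81041 MJ/h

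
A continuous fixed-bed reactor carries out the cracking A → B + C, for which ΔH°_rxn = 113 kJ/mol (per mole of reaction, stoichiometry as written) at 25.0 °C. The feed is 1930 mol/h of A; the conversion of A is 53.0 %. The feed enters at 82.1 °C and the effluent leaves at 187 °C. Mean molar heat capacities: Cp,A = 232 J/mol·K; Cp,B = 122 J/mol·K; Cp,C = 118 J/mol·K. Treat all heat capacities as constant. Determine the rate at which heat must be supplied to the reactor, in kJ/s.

Q_in = 45.5 kJ/s

Extent of reaction ξ = 0.530 × 1930 = 1022.9 mol/h
Reaction term: ξ·ΔH°_rxn = 1022.9 × 113 = 115590 kJ/h
Sensible, feed 82.1→25 °C: -25567 kJ/h
Outlet flows (mol/h): A 907.1, B 1022.9, C 1022.9
Sensible, products 25→187 °C: 73863 kJ/h
Q = ΔH = 163880 kJ/h = 45.523 kW
Heat supplied = 45.523 kJ/s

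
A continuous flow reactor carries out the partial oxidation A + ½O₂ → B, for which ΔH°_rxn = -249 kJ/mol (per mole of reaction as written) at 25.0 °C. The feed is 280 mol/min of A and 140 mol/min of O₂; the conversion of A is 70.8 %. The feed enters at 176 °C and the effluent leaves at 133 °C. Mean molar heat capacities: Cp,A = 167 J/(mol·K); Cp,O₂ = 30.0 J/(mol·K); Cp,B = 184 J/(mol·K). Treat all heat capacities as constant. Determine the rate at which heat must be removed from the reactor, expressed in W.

Extent of reaction ξ = 0.708 × 280 = 198.24 mol/min
Reaction term: ξ·ΔH°_rxn = 198.24 × -249 = -49362 kJ/min
Sensible, feed 176→25 °C: -7695 kJ/min
Outlet flows (mol/min): A 81.76, O₂ 40.88, B 198.24
Sensible, products 25→133 °C: 5546.5 kJ/min
Q = ΔH = -51510 kJ/min = -858.5 kW
Heat removed = 858500 W

Q_out = 859000 W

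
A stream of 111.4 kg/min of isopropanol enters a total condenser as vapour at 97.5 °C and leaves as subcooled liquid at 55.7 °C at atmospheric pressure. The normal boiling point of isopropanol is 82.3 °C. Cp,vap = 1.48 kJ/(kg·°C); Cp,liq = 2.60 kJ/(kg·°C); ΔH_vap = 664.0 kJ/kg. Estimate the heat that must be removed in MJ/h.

vapour 97.5→82.3 °C: -22.496 kJ/kg
condensation at 82.3 °C: -664 kJ/kg
liquid 82.3→55.7 °C: -69.16 kJ/kg
Δh = -22.496 + -664 + -69.16 = -755.66 kJ/kg
Q = ṁ·Δh = 111.4 kg/min × -755.66 kJ/kg = -84180 kJ/min
|Q| = 1403 kW = 5050.8 MJ/h

Q_c = 5050 MJ/h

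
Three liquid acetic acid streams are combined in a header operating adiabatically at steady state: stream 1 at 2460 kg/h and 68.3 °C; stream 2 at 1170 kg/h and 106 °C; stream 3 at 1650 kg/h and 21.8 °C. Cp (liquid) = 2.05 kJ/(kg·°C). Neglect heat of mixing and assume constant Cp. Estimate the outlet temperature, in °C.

No heat crosses the boundary, so H_out = H_in.
Σ ṁᵢCp,ᵢTᵢ = 2460×2.05×68.3 + 1170×2.05×106 + 1650×2.05×21.8 = 672420
Σ ṁᵢCp,ᵢ = 2460×2.05 + 1170×2.05 + 1650×2.05 = 10824
T_out = 672420 / 10824 = 62.123 °C

T_out = 62.1 °C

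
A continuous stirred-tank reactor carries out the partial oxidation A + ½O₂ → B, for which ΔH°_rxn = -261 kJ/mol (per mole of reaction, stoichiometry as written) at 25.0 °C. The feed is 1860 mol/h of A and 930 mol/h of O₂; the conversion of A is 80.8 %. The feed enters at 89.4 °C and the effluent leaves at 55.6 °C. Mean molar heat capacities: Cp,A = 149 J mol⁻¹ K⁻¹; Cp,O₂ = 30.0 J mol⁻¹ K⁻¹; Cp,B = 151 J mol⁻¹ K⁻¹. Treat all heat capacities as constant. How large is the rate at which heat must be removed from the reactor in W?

Q_out = 112000 W

Extent of reaction ξ = 0.808 × 1860 = 1502.9 mol/h
Reaction term: ξ·ΔH°_rxn = 1502.9 × -261 = -392250 kJ/h
Sensible, feed 89.4→25 °C: -19645 kJ/h
Outlet flows (mol/h): A 357.12, O₂ 178.56, B 1502.9
Sensible, products 25→55.6 °C: 8736.4 kJ/h
Q = ΔH = -403160 kJ/h = -111.99 kW
Heat removed = 111990 W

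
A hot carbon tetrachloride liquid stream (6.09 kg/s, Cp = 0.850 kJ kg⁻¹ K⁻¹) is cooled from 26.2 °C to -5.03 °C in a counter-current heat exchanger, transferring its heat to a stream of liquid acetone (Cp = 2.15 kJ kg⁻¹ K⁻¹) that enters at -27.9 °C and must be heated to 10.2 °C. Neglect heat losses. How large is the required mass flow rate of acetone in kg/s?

Heat released by hot stream: Q = 6.09 × 0.850 × (26.2 − -5.03) = 161.66 kJ/s
Energy balance on cold side (adiabatic exchanger): Q = ṁ_c·Cp_c·(T_c,out − T_c,in)
ṁ_c = 161.66 / [2.15 × (10.2 − -27.9)] = 1.9735 kg/s

ṁ_c = 1.97 kg/s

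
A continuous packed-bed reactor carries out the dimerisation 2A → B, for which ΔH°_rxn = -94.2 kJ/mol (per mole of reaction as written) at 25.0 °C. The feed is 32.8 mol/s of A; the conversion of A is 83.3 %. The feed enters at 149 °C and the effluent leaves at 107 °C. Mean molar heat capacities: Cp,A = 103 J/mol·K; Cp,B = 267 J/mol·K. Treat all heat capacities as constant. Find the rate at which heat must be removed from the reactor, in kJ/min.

Q_out = 81600 kJ/min

Extent of reaction ξ = 0.833 × 32.8 / 2 = 13.661 mol/s
Reaction term: ξ·ΔH°_rxn = 13.661 × -94.2 = -1286.9 kJ/s
Sensible, feed 149→25 °C: -418.92 kJ/s
Outlet flows (mol/s): A 5.4776, B 13.661
Sensible, products 25→107 °C: 345.36 kJ/s
Q = ΔH = -1360.4 kJ/s = -1360.4 kW
Heat removed = 81627 kJ/min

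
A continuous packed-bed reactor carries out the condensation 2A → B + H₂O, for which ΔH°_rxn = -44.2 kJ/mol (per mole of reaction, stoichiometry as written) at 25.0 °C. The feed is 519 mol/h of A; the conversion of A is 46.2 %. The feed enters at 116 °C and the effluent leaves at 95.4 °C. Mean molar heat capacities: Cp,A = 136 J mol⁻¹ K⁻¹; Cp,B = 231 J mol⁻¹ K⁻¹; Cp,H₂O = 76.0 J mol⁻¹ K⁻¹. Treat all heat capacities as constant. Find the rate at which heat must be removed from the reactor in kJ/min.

Extent of reaction ξ = 0.462 × 519 / 2 = 119.89 mol/h
Reaction term: ξ·ΔH°_rxn = 119.89 × -44.2 = -5299.1 kJ/h
Sensible, feed 116→25 °C: -6423.1 kJ/h
Outlet flows (mol/h): A 279.22, B 119.89, H₂O 119.89
Sensible, products 25→95.4 °C: 5264.5 kJ/h
Q = ΔH = -6457.7 kJ/h = -1.7938 kW
Heat removed = 107.63 kJ/min

Q_out = 108 kJ/min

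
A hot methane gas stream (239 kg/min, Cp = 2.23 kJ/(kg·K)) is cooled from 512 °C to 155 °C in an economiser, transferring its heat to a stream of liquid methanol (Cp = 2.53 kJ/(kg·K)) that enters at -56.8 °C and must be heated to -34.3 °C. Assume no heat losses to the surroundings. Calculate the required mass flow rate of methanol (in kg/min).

Heat released by hot stream: Q = 239 × 2.23 × (512 − 155) = 190270 kJ/min
Energy balance on cold side (adiabatic exchanger): Q = ṁ_c·Cp_c·(T_c,out − T_c,in)
ṁ_c = 190270 / [2.53 × (-34.3 − -56.8)] = 3342.5 kg/min

ṁ_c = 3340 kg/min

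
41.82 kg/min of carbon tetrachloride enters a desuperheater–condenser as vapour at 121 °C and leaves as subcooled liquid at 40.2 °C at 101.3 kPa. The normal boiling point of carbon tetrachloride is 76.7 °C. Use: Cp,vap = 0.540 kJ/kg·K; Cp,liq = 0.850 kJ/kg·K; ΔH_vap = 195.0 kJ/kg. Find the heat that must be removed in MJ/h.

vapour 121→76.7 °C: -23.922 kJ/kg
condensation at 76.7 °C: -195 kJ/kg
liquid 76.7→40.2 °C: -31.025 kJ/kg
Δh = -23.922 + -195 + -31.025 = -249.95 kJ/kg
Q = ṁ·Δh = 41.82 kg/min × -249.95 kJ/kg = -10453 kJ/min
|Q| = 174.21 kW = 627.17 MJ/h

Q_c = 627 MJ/h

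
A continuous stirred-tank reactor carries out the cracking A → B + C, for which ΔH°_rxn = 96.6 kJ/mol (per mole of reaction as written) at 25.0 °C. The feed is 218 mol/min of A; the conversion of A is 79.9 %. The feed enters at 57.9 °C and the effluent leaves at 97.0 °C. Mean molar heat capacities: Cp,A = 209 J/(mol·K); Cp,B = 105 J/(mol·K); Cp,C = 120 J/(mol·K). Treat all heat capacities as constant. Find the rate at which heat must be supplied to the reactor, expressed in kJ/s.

Q_in = 313 kJ/s

Extent of reaction ξ = 0.799 × 218 = 174.18 mol/min
Reaction term: ξ·ΔH°_rxn = 174.18 × 96.6 = 16826 kJ/min
Sensible, feed 57.9→25 °C: -1499 kJ/min
Outlet flows (mol/min): A 43.818, B 174.18, C 174.18
Sensible, products 25→97.0 °C: 3481.1 kJ/min
Q = ΔH = 18808 kJ/min = 313.47 kW
Heat supplied = 313.47 kJ/s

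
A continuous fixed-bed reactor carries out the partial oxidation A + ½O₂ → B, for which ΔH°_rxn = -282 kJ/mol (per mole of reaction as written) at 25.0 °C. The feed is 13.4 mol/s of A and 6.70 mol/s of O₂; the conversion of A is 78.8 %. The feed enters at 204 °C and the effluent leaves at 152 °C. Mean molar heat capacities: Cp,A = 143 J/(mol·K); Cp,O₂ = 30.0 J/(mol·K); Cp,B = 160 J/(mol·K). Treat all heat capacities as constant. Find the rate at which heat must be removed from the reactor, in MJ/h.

Extent of reaction ξ = 0.788 × 13.4 = 10.559 mol/s
Reaction term: ξ·ΔH°_rxn = 10.559 × -282 = -2977.7 kJ/s
Sensible, feed 204→25 °C: -378.98 kJ/s
Outlet flows (mol/s): A 2.8408, O₂ 1.4204, B 10.559
Sensible, products 25→152 °C: 271.57 kJ/s
Q = ΔH = -3085.1 kJ/s = -3085.1 kW
Heat removed = 11106 MJ/h

Q_out = 11100 MJ/h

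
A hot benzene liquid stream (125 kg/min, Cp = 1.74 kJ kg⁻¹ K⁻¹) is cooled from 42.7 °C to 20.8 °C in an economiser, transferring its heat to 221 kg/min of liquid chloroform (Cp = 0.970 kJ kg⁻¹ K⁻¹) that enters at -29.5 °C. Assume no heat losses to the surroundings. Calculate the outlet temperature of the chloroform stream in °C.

Heat released by hot stream: Q = 125 × 1.74 × (42.7 − 20.8) = 4763.3 kJ/min
Energy balance on cold side (adiabatic exchanger): Q = ṁ_c·Cp_c·(T_c,out − T_c,in)
T_c,out = -29.5 + 4763.3/(221 × 0.970) = -7.2802 °C

T_c,out = -7.28 °C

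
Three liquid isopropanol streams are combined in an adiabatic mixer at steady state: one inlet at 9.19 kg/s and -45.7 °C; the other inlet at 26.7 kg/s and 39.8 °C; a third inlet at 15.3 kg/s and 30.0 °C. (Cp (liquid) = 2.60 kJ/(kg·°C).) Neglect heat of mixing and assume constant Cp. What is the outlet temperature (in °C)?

Adiabatic, steady state ⇒ Σ ṁᵢCp,ᵢ(T_out − Tᵢ) = 0
T_out = Σ ṁᵢCp,ᵢTᵢ / Σ ṁᵢCp,ᵢ
      = 2864.4 / 133.09 = 21.521 °C

T_out = 21.5 °C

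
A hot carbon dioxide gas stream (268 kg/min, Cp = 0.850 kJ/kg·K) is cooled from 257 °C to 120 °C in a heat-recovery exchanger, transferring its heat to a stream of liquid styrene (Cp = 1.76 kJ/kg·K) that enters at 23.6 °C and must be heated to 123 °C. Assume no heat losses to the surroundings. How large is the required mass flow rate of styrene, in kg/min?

ṁ_c = 178 kg/min

Heat released by hot stream: Q = 268 × 0.850 × (257 − 120) = 31209 kJ/min
Energy balance on cold side (adiabatic exchanger): Q = ṁ_c·Cp_c·(T_c,out − T_c,in)
ṁ_c = 31209 / [1.76 × (123 − 23.6)] = 178.39 kg/min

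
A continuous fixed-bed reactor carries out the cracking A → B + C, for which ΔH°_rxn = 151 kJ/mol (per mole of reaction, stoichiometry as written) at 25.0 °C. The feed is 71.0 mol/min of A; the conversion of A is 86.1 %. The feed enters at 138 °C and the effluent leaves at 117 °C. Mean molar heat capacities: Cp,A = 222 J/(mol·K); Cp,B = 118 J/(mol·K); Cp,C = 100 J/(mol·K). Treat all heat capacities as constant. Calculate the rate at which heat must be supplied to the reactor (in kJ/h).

Extent of reaction ξ = 0.861 × 71.0 = 61.131 mol/min
Reaction term: ξ·ΔH°_rxn = 61.131 × 151 = 9230.8 kJ/min
Sensible, feed 138→25 °C: -1781.1 kJ/min
Outlet flows (mol/min): A 9.869, B 61.131, C 61.131
Sensible, products 25→117 °C: 1427.6 kJ/min
Q = ΔH = 8877.3 kJ/min = 147.95 kW
Heat supplied = 532640 kJ/h

Q_in = 533000 kJ/h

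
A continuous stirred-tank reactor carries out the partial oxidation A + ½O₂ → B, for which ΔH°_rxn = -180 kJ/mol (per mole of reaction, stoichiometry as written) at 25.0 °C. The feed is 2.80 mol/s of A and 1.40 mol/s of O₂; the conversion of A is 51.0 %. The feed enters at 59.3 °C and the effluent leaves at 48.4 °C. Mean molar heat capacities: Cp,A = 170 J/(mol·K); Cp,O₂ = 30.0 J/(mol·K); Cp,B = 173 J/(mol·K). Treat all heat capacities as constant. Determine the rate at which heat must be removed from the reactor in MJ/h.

Extent of reaction ξ = 0.510 × 2.80 = 1.428 mol/s
Reaction term: ξ·ΔH°_rxn = 1.428 × -180 = -257.04 kJ/s
Sensible, feed 59.3→25 °C: -17.767 kJ/s
Outlet flows (mol/s): A 1.372, O₂ 0.686, B 1.428
Sensible, products 25→48.4 °C: 11.72 kJ/s
Q = ΔH = -263.09 kJ/s = -263.09 kW
Heat removed = 947.11 MJ/h

Q_out = 947 MJ/h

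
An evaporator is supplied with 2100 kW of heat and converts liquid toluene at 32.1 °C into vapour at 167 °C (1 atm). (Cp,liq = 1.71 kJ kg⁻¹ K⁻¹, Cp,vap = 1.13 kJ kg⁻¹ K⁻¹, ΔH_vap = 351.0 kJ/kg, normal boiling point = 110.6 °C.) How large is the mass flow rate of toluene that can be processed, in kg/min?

Δh = 1.71×(110.6−32.1) + 351.0 + 1.13×(167−110.6) = 548.97 kJ/kg
Q = 2100 kW = 2100 kJ/s = 126000 kJ/min
ṁ = Q/Δh = 126000 / 548.97 = 229.52 kg/min

ṁ = 230 kg/min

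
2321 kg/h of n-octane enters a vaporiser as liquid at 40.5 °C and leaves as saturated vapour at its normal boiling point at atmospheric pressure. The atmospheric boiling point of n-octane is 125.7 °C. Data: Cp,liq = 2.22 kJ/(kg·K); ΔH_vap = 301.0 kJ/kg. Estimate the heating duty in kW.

Q = 316 kW

liquid 40.5→125.7 °C: 189.14 kJ/kg
vaporisation at 125.7 °C: 301 kJ/kg
Δh = 189.14 + 301 = 490.14 kJ/kg
Q = ṁ·Δh = 2321 kg/h × 490.14 kJ/kg = 1.1376e+06 kJ/h
|Q| = 316.01 kW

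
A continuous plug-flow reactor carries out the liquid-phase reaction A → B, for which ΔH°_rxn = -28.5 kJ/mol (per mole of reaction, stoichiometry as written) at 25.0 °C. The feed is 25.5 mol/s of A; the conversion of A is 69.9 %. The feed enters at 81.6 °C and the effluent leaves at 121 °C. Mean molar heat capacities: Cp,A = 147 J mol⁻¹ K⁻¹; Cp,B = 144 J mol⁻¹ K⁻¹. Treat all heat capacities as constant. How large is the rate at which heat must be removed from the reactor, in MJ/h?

Extent of reaction ξ = 0.699 × 25.5 = 17.825 mol/s
Reaction term: ξ·ΔH°_rxn = 17.825 × -28.5 = -508 kJ/s
Sensible, feed 81.6→25 °C: -212.17 kJ/s
Outlet flows (mol/s): A 7.6755, B 17.825
Sensible, products 25→121 °C: 354.72 kJ/s
Q = ΔH = -365.44 kJ/s = -365.44 kW
Heat removed = 1315.6 MJ/h

Q_out = 1320 MJ/h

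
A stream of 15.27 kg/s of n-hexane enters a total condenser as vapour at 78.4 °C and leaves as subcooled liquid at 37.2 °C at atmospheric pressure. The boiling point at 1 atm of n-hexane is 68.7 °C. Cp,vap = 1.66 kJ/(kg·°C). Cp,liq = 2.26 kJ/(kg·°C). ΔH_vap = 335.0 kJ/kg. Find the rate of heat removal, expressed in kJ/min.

Q_c = 387000 kJ/min

vapour 78.4→68.7 °C: -16.102 kJ/kg
condensation at 68.7 °C: -335 kJ/kg
liquid 68.7→37.2 °C: -71.19 kJ/kg
Δh = -16.102 + -335 + -71.19 = -422.29 kJ/kg
Q = ṁ·Δh = 15.27 kg/s × -422.29 kJ/kg = -6448.4 kJ/s
|Q| = 6448.4 kW = 386900 kJ/min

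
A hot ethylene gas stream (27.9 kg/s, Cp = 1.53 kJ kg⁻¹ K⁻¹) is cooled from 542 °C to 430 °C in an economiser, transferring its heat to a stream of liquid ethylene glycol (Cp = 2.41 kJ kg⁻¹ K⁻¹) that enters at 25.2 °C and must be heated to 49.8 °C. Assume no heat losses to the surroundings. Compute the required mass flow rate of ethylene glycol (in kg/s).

Heat released by hot stream: Q = 27.9 × 1.53 × (542 − 430) = 4780.9 kJ/s
Energy balance on cold side (adiabatic exchanger): Q = ṁ_c·Cp_c·(T_c,out − T_c,in)
ṁ_c = 4780.9 / [2.41 × (49.8 − 25.2)] = 80.642 kg/s

ṁ_c = 80.6 kg/s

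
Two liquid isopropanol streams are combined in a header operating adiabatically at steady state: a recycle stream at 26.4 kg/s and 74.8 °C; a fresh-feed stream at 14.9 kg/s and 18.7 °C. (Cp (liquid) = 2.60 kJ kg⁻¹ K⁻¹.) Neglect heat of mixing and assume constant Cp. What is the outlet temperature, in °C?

T_out = 54.6 °C

No heat crosses the boundary, so H_out = H_in.
Σ ṁᵢCp,ᵢTᵢ = 26.4×2.60×74.8 + 14.9×2.60×18.7 = 5858.7
Σ ṁᵢCp,ᵢ = 26.4×2.60 + 14.9×2.60 = 107.38
T_out = 5858.7 / 107.38 = 54.561 °C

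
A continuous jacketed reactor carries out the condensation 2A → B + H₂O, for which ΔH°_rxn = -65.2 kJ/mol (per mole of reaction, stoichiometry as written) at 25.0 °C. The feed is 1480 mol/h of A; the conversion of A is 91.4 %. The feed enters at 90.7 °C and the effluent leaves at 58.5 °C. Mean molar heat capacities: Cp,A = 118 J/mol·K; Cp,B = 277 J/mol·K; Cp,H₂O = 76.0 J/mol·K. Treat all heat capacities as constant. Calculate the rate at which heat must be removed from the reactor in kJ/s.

Extent of reaction ξ = 0.914 × 1480 / 2 = 676.36 mol/h
Reaction term: ξ·ΔH°_rxn = 676.36 × -65.2 = -44099 kJ/h
Sensible, feed 90.7→25 °C: -11474 kJ/h
Outlet flows (mol/h): A 127.28, B 676.36, H₂O 676.36
Sensible, products 25→58.5 °C: 8501.4 kJ/h
Q = ΔH = -47071 kJ/h = -13.075 kW
Heat removed = 13.075 kJ/s

Q_out = 13.1 kJ/s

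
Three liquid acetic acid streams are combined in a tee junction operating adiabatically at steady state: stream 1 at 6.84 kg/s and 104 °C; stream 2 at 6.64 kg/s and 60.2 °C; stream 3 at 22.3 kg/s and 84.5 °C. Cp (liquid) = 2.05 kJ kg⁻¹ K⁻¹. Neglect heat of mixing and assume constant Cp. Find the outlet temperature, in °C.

Energy balance with Q = 0: Σ ṁᵢCp,ᵢ(T_out − Tᵢ) = 0
T_out = Σ ṁᵢCp,ᵢTᵢ / Σ ṁᵢCp,ᵢ
      = 6140.6 / 73.349 = 83.718 °C

T_out = 83.7 °C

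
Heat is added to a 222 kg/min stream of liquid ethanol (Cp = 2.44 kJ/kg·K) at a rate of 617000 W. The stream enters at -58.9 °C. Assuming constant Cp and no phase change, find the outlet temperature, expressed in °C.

T_out = 9.44 °C

Q = 617000 W = 37020 kJ/min
ΔT = Q/(ṁ·Cp) = 37020/(222×2.44) = 68.343 K
T_out = -58.9 + 68.343 = 9.4429 °C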